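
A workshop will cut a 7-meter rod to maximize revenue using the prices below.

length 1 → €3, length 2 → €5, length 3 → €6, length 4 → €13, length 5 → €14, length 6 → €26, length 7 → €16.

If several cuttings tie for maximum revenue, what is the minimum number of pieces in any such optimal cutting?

2

Build r[k] bottom-up: r[k] = max over allowed piece i of (p[i] + r[k−i]).
r[1] = 3
r[2] = max(3+3, 5+0) = 6
r[3] = max(3+6, 5+3, 6+0) = 9
r[4] = max(3+9, 5+6, 6+3, 13+0) = 13
r[5] = max(3+13, 5+9, 6+6, 13+3, 14+0) = 16
r[6] = max(3+16, 5+13, 6+9, 13+6, 14+3, 26+0) = 26
r[7] = max(3+26, 5+16, 6+13, …, 26+3, 16+0) = 29
Maximum revenue is €29.
Now minimize piece count subject to staying optimal: for each k, pieces[k] = 1 + min over i with p[i]+r[k−i]=r[k] of pieces[k−i].
pieces[4] = 1
pieces[5] = 2
pieces[6] = 1
pieces[7] = 2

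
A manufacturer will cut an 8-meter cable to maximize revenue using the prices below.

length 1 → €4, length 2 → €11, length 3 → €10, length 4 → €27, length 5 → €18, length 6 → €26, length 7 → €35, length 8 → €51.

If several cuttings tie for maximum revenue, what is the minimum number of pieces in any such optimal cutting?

Consider every possible first cut. r[k] is the best of p[i]+r[k−i] over all sellable i≤k.
r[1] = 4
r[2] = max(4+4, 11+0) = 11
r[3] = max(4+11, 11+4, 10+0) = 15
r[4] = max(4+15, 11+11, 10+4, 27+0) = 27
r[5] = max(4+27, 11+15, 10+11, 27+4, 18+0) = 31
r[6] = max(4+31, 11+27, 10+15, 27+11, 18+4, 26+0) = 38
r[7] = max(4+38, 11+31, 10+27, …, 26+4, 35+0) = 42
r[8] = max(4+42, 11+38, 10+31, …, 35+4, 51+0) = 54
Maximum revenue is €54.
Now minimize piece count subject to staying optimal: for each k, pieces[k] = 1 + min over i with p[i]+r[k−i]=r[k] of pieces[k−i].
pieces[5] = 2
pieces[6] = 2
pieces[7] = 3
pieces[8] = 2

2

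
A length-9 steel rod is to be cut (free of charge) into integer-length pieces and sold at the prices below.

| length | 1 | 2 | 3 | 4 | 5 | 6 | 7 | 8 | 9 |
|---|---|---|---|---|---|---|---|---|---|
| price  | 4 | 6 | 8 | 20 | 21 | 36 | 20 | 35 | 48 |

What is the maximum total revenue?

48

Consider every possible first cut. r[k] is the best of p[i]+r[k−i] over all sellable i≤k.
r[1] = 4
r[2] = 8  (first piece 1, then r[1]=4)
r[3] = 12  (first piece 1, then r[2]=8)
r[4] = 20
r[5] = 24  (first piece 1, then r[4]=20)
r[6] = 36
r[7] = 40  (first piece 1, then r[6]=36)
r[8] = 44  (first piece 1, then r[7]=40)
r[9] = 48  (first piece 1, then r[8]=44)
One optimal cutting: 6 + 1 + 1 + 1 → $36 + $4 + $4 + $4 = $48.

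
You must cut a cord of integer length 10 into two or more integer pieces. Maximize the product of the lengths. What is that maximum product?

36

Let g[k] be the best product for length k (with at least one cut). For each first piece i, the rest contributes max(k−i, g[k−i]).
g[2] = 1×max(1,0) = 1×1 = 1
g[3] = max(1×2, 2×1) = 2
g[4] = max(1×3, 2×2, 3×1) = 4
g[5] = max(1×4, 2×3, 3×2, 4×1) = 6
g[6] = max(1×6, 2×4, 3×3, 4×2, 5×1) = 9
g[7] = max(1×9, 2×6, 3×4, 4×3, 5×2, 6×1) = 12
g[8] = max(1×12, 2×9, 3×6, …, 6×2, 7×1) = 18
g[9] = max(1×18, 2×12, 3×9, …, 7×2, 8×1) = 27
g[10] = max(1×27, 2×18, 3×12, …, 8×2, 9×1) = 36
One optimal split: 3 + 3 + 2 + 2; product 3×3×2×2 = 36.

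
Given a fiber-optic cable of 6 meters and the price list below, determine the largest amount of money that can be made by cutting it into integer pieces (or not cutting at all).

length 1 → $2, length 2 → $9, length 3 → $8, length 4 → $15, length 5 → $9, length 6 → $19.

Build best[k] bottom-up: best[k] = max over allowed piece i of (p[i] + best[k−i]).
best[1] = 2
best[2] = max(2+2, 9+0) = 9
best[3] = max(2+9, 9+2, 8+0) = 11
best[4] = max(2+11, 9+9, 8+2, 15+0) = 18
best[5] = max(2+18, 9+11, 8+9, 15+2, 9+0) = 20
best[6] = max(2+20, 9+18, 8+11, 15+9, 9+2, 19+0) = 27
One optimal cutting: 2 + 2 + 2 → $9 + $9 + $9 = $27.

27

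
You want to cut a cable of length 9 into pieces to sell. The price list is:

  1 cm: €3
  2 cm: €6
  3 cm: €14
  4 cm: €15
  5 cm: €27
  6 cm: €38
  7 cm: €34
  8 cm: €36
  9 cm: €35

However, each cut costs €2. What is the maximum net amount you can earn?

50

Consider every possible first cut. r[k] is the best of p[i]+r[k−i] over all sellable i≤k, charging 2 whenever i<k.
r[1] = 3
r[2] = max(3+3-2, 6+0) = 6
r[3] = max(3+6-2, 6+3-2, 14+0) = 14
r[4] = max(3+14-2, 6+6-2, 14+3-2, 15+0) = 15
r[5] = max(3+15-2, 6+14-2, 14+6-2, 15+3-2, 27+0) = 27
r[6] = max(3+27-2, 6+15-2, 14+14-2, 15+6-2, 27+3-2, 38+0) = 38
r[7] = max(3+38-2, 6+27-2, 14+15-2, …, 38+3-2, 34+0) = 39
r[8] = max(3+39-2, 6+38-2, 14+27-2, …, 34+3-2, 36+0) = 42
r[9] = max(3+42-2, 6+39-2, 14+38-2, …, 36+3-2, 35+0) = 50
One optimal plan: pieces 6 + 3 (1 cut) → €52 − €2 = €50.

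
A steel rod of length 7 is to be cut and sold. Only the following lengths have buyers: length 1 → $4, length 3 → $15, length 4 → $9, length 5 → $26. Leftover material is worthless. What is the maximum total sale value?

34

Let f[k] be the best obtainable value from length k. For each k, try every first piece i and keep the best of price[i] + f[k−i].
f[1] = 4
f[2] = 8  (first piece 1, then f[1]=4)
f[3] = 15
f[4] = 19  (first piece 1, then f[3]=15)
f[5] = 26
f[6] = 30  (first piece 1, then f[5]=26)
f[7] = 34  (first piece 1, then f[6]=30)
One optimal cutting: 5 + 1 + 1 → $34.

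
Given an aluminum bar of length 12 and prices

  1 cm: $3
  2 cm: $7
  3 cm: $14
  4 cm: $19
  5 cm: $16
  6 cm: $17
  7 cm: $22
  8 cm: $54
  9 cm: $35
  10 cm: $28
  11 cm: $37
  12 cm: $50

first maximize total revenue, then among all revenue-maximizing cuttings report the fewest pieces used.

2

Consider every possible first cut. r[k] is the best of p[i]+r[k−i] over all sellable i≤k.
r[1] = 3
r[2] = 7
r[3] = 14
r[4] = 19
r[5] = 22  (first piece 1, then r[4]=19)
r[6] = 28  (first piece 3, then r[3]=14)
r[7] = 33  (first piece 3, then r[4]=19)
r[8] = 54
r[9] = 57  (first piece 1, then r[8]=54)
r[10] = 61  (first piece 2, then r[8]=54)
r[11] = 68  (first piece 3, then r[8]=54)
r[12] = 73  (first piece 4, then r[8]=54)
Maximum revenue is $73.
Now minimize piece count subject to staying optimal: for each k, pieces[k] = 1 + min over i with p[i]+r[k−i]=r[k] of pieces[k−i].
pieces[9] = 2
pieces[10] = 2
pieces[11] = 2
pieces[12] = 2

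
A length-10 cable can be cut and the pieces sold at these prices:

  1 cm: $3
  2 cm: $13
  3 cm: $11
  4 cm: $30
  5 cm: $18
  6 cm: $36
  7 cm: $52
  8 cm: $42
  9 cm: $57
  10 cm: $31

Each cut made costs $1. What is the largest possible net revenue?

71

Let v[k] be the best obtainable value from length k. For each k, try every first piece i and keep the best of price[i] + v[k−i] minus the 1 cut fee when i<k.
v[1] = 3
v[2] = 13
v[3] = 15  (first piece 1, then v[2]=13)
v[4] = 30
v[5] = 32  (first piece 1, then v[4]=30)
v[6] = 42  (first piece 2, then v[4]=30)
v[7] = 52
v[8] = 59  (first piece 4, then v[4]=30)
v[9] = 64  (first piece 2, then v[7]=52)
v[10] = 71  (first piece 2, then v[8]=59)
One optimal plan: pieces 4 + 4 + 2 (2 cuts) → $73 − $2 = $71.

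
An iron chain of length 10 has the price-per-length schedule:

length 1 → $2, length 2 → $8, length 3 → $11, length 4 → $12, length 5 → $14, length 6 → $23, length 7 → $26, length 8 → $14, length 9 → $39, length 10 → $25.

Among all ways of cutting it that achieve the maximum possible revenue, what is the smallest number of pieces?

Consider every possible first cut. r[k] is the best of p[i]+r[k−i] over all sellable i≤k.
r[1] = 2
r[2] = 8
r[3] = 11
r[4] = 16  (first piece 2, then r[2]=8)
r[5] = 19  (first piece 2, then r[3]=11)
r[6] = 24  (first piece 2, then r[4]=16)
r[7] = 27  (first piece 2, then r[5]=19)
r[8] = 32  (first piece 2, then r[6]=24)
r[9] = 39
r[10] = 41  (first piece 1, then r[9]=39)
Maximum revenue is $41.
Now minimize piece count subject to staying optimal: for each k, pieces[k] = 1 + min over i with p[i]+r[k−i]=r[k] of pieces[k−i].
pieces[7] = 3
pieces[8] = 4
pieces[9] = 1
pieces[10] = 2

2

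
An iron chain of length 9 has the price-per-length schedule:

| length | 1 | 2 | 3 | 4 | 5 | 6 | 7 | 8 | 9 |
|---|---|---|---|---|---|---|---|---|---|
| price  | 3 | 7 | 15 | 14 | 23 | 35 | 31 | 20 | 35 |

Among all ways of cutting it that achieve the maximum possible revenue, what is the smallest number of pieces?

2

Build r[k] bottom-up: r[k] = max over allowed piece i of (p[i] + r[k−i]).
r[1] = 3
r[2] = max(3+3, 7+0) = 7
r[3] = max(3+7, 7+3, 15+0) = 15
r[4] = max(3+15, 7+7, 15+3, 14+0) = 18
r[5] = max(3+18, 7+15, 15+7, 14+3, 23+0) = 23
r[6] = max(3+23, 7+18, 15+15, 14+7, 23+3, 35+0) = 35
r[7] = max(3+35, 7+23, 15+18, …, 35+3, 31+0) = 38
r[8] = max(3+38, 7+35, 15+23, …, 31+3, 20+0) = 42
r[9] = max(3+42, 7+38, 15+35, …, 20+3, 35+0) = 50
Maximum revenue is $50.
Now minimize piece count subject to staying optimal: for each k, pieces[k] = 1 + min over i with p[i]+r[k−i]=r[k] of pieces[k−i].
pieces[6] = 1
pieces[7] = 2
pieces[8] = 2
pieces[9] = 2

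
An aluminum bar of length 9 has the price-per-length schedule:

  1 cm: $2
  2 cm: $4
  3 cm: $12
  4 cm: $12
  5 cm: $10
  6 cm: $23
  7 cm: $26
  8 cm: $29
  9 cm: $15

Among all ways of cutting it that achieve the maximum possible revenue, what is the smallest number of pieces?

Let r[k] be the best obtainable value from length k. For each k, try every first piece i and keep the best of price[i] + r[k−i].
r[1] = 2
r[2] = 4  (first piece 1, then r[1]=2)
r[3] = 12
r[4] = 14  (first piece 1, then r[3]=12)
r[5] = 16  (first piece 1, then r[4]=14)
r[6] = 24  (first piece 3, then r[3]=12)
r[7] = 26  (first piece 1, then r[6]=24)
r[8] = 29
r[9] = 36  (first piece 3, then r[6]=24)
Maximum revenue is $36.
Now minimize piece count subject to staying optimal: for each k, pieces[k] = 1 + min over i with p[i]+r[k−i]=r[k] of pieces[k−i].
pieces[6] = 2
pieces[7] = 1
pieces[8] = 1
pieces[9] = 3

3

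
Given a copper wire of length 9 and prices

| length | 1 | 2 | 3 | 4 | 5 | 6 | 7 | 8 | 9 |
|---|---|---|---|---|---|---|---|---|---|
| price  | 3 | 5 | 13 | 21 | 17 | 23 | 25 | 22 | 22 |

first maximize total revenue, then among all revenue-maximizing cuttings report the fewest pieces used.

Build r[k] bottom-up: r[k] = max over allowed piece i of (p[i] + r[k−i]).
r[1] = 3
r[2] = 6  (first piece 1, then r[1]=3)
r[3] = 13
r[4] = 21
r[5] = 24  (first piece 1, then r[4]=21)
r[6] = 27  (first piece 1, then r[5]=24)
r[7] = 34  (first piece 3, then r[4]=21)
r[8] = 42  (first piece 4, then r[4]=21)
r[9] = 45  (first piece 1, then r[8]=42)
Maximum revenue is €45.
Now minimize piece count subject to staying optimal: for each k, pieces[k] = 1 + min over i with p[i]+r[k−i]=r[k] of pieces[k−i].
pieces[6] = 3
pieces[7] = 2
pieces[8] = 2
pieces[9] = 3

3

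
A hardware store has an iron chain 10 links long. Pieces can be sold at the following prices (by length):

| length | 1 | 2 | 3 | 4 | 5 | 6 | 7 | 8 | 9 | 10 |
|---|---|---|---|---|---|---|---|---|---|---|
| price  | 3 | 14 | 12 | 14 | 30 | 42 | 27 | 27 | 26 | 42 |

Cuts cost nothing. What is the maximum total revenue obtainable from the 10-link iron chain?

70

Consider every possible first cut. best[k] is the best of p[i]+best[k−i] over all sellable i≤k.
best[1] = 3
best[2] = 14
best[3] = 17  (first piece 1, then best[2]=14)
best[4] = 28  (first piece 2, then best[2]=14)
best[5] = 31  (first piece 1, then best[4]=28)
best[6] = 42  (first piece 2, then best[4]=28)
best[7] = 45  (first piece 1, then best[6]=42)
best[8] = 56  (first piece 2, then best[6]=42)
best[9] = 59  (first piece 1, then best[8]=56)
best[10] = 70  (first piece 2, then best[8]=56)
One optimal cutting: 2 + 2 + 2 + 2 + 2 → $14 + $14 + $14 + $14 + $14 = $70.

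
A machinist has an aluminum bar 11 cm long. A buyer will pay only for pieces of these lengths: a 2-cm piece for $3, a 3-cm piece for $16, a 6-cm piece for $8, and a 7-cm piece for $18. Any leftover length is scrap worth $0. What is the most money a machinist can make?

Let r[k] be the best obtainable value from length k. For each k, try every first piece i and keep the best of price[i] + r[k−i].
r[1] = 0
r[2] = 3
r[3] = max(3+0, 16+0) = 16
r[4] = max(3+3, 16+0) = 16
r[5] = max(3+16, 16+3) = 19
r[6] = max(3+16, 16+16, 8+0) = 32
r[7] = max(3+19, 16+16, 8+0, 18+0) = 32
r[8] = max(3+32, 16+19, 8+3, 18+0) = 35
r[9] = max(3+32, 16+32, 8+16, 18+3) = 48
r[10] = max(3+35, 16+32, 8+16, 18+16) = 48
r[11] = max(3+48, 16+35, 8+19, 18+16) = 51
One optimal cutting: 3 + 3 + 3 + 2 → $51.

51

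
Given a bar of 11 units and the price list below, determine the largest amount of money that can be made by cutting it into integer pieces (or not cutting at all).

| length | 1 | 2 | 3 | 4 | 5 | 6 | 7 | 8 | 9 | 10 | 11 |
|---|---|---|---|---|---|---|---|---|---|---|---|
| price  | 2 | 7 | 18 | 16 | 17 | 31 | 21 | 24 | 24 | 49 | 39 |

61

Let r[k] be the best obtainable value from length k. For each k, try every first piece i and keep the best of price[i] + r[k−i].
r[1] = 2
r[2] = 7
r[3] = 18
r[4] = 20  (first piece 1, then r[3]=18)
r[5] = 25  (first piece 2, then r[3]=18)
r[6] = 36  (first piece 3, then r[3]=18)
r[7] = 38  (first piece 1, then r[6]=36)
r[8] = 43  (first piece 2, then r[6]=36)
r[9] = 54  (first piece 3, then r[6]=36)
r[10] = 56  (first piece 1, then r[9]=54)
r[11] = 61  (first piece 2, then r[9]=54)
One optimal cutting: 3 + 3 + 3 + 2 → 18 + 18 + 18 + 7 = 61.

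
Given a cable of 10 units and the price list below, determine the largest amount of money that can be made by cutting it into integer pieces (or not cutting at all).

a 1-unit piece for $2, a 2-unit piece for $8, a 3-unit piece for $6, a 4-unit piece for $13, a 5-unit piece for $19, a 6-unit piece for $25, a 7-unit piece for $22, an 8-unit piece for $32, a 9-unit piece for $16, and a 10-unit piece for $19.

41

Let r[k] be the best obtainable value from length k. For each k, try every first piece i and keep the best of price[i] + r[k−i].
r[1] = 2
r[2] = max(2+2, 8+0) = 8
r[3] = max(2+8, 8+2, 6+0) = 10
r[4] = max(2+10, 8+8, 6+2, 13+0) = 16
r[5] = max(2+16, 8+10, 6+8, 13+2, 19+0) = 19
r[6] = max(2+19, 8+16, 6+10, 13+8, 19+2, 25+0) = 25
r[7] = max(2+25, 8+19, 6+16, …, 25+2, 22+0) = 27
r[8] = max(2+27, 8+25, 6+19, …, 22+2, 32+0) = 33
r[9] = max(2+33, 8+27, 6+25, …, 32+2, 16+0) = 35
r[10] = max(2+35, 8+33, 6+27, …, 16+2, 19+0) = 41
One optimal cutting: 6 + 2 + 2 → $25 + $8 + $8 = $41.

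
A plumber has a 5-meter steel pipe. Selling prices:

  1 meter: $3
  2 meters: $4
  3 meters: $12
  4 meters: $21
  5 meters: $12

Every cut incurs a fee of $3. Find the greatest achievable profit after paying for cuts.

21

Consider every possible first cut. v[k] is the best of p[i]+v[k−i] over all sellable i≤k, charging 3 whenever i<k.
v[1] = 3
v[2] = 4
v[3] = 12
v[4] = 21
v[5] = 21  (first piece 1, then v[4]=21)
One optimal plan: pieces 4 + 1 (1 cut) → $24 − $3 = $21.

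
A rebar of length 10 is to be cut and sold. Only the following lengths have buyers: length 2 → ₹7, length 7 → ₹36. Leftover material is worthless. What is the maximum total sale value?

43

Build best[k] bottom-up: best[k] = max over allowed piece i of (p[i] + best[k−i]).
best[1] = 0
best[2] = 7
best[3] = 7
best[4] = 14  (first piece 2, then best[2]=7)
best[5] = 14
best[6] = 21  (first piece 2, then best[4]=14)
best[7] = 36
best[8] = 36
best[9] = 43  (first piece 2, then best[7]=36)
best[10] = 43
One optimal cutting: pieces 7 + 2 with 1 meter of scrap → ₹43.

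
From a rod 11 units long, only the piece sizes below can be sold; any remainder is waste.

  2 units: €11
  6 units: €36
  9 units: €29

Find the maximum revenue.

Build f[k] bottom-up: f[k] = max over allowed piece i of (p[i] + f[k−i]).
f[1] = 0
f[2] = 11
f[3] = 11
f[4] = 22  (first piece 2, then f[2]=11)
f[5] = 22
f[6] = max(11+22, 36+0) = 36
f[7] = max(11+22, 36+0) = 36
f[8] = max(11+36, 36+11) = 47
f[9] = max(11+36, 36+11, 29+0) = 47
f[10] = max(11+47, 36+22, 29+0) = 58
f[11] = max(11+47, 36+22, 29+11) = 58
One optimal cutting: pieces 6 + 2 + 2 with 1 unit of scrap → €58.

58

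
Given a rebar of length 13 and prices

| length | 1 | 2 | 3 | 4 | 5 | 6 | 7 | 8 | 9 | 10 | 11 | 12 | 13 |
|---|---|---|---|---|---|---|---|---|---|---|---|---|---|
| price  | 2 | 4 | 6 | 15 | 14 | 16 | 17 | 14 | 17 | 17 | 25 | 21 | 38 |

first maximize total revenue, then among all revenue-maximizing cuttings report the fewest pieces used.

Consider every possible first cut. r[k] is the best of p[i]+r[k−i] over all sellable i≤k.
r[1] = 2
r[2] = 4  (first piece 1, then r[1]=2)
r[3] = 6  (first piece 1, then r[2]=4)
r[4] = 15
r[5] = 17  (first piece 1, then r[4]=15)
r[6] = 19  (first piece 1, then r[5]=17)
r[7] = 21  (first piece 1, then r[6]=19)
r[8] = 30  (first piece 4, then r[4]=15)
r[9] = 32  (first piece 1, then r[8]=30)
r[10] = 34  (first piece 1, then r[9]=32)
r[11] = 36  (first piece 1, then r[10]=34)
r[12] = 45  (first piece 4, then r[8]=30)
r[13] = 47  (first piece 1, then r[12]=45)
Maximum revenue is ₹47.
Now minimize piece count subject to staying optimal: for each k, pieces[k] = 1 + min over i with p[i]+r[k−i]=r[k] of pieces[k−i].
pieces[10] = 3
pieces[11] = 3
pieces[12] = 3
pieces[13] = 4

4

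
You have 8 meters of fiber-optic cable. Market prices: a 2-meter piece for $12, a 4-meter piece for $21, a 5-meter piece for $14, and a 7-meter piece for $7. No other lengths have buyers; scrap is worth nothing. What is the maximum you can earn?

48

Consider every possible first cut. best[k] is the best of p[i]+best[k−i] over all sellable i≤k.
best[1] = 0
best[2] = 12
best[3] = 12
best[4] = max(12+12, 21+0) = 24
best[5] = max(12+12, 21+0, 14+0) = 24
best[6] = max(12+24, 21+12, 14+0) = 36
best[7] = max(12+24, 21+12, 14+12, 7+0) = 36
best[8] = max(12+36, 21+24, 14+12, 7+0) = 48
One optimal cutting: 2 + 2 + 2 + 2 → $48.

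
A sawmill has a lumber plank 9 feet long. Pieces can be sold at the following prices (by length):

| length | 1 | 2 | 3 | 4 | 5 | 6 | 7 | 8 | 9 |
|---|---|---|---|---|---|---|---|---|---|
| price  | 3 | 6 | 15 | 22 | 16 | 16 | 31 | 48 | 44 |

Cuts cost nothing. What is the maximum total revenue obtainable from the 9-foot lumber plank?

51

Let best[k] be the best obtainable value from length k. For each k, try every first piece i and keep the best of price[i] + best[k−i].
best[1] = 3
best[2] = 6  (first piece 1, then best[1]=3)
best[3] = 15
best[4] = 22
best[5] = 25  (first piece 1, then best[4]=22)
best[6] = 30  (first piece 3, then best[3]=15)
best[7] = 37  (first piece 3, then best[4]=22)
best[8] = 48
best[9] = 51  (first piece 1, then best[8]=48)
One optimal cutting: 8 + 1 → $48 + $3 = $51.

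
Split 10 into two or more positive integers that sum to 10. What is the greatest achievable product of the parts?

Define f[k] = max over 1≤i<k of i · max(k−i, f[k−i]); the inner max lets the remainder stay uncut if that's better.
Small cases: f[2]=1, f[3]=2.
f[4] = max(1*3, 2*2, 3*1) = 4
f[5] = max(1*4, 2*3, 3*2, 4*1) = 6
f[6] = max(1*6, 2*4, 3*3, 4*2, 5*1) = 9
f[7] = max(1*9, 2*6, 3*4, 4*3, 5*2, 6*1) = 12
f[8] = max(1*12, 2*9, 3*6, …, 6*2, 7*1) = 18
f[9] = max(1*18, 2*12, 3*9, …, 7*2, 8*1) = 27
f[10] = max(1*27, 2*18, 3*12, …, 8*2, 9*1) = 36
One optimal split: 3 + 3 + 2 + 2; product 3*3*2*2 = 36.

36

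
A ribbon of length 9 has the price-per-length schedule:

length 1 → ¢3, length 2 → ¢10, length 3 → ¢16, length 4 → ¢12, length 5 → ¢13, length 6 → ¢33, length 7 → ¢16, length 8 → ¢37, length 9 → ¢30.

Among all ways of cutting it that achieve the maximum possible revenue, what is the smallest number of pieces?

2

Let r[k] be the best obtainable value from length k. For each k, try every first piece i and keep the best of price[i] + r[k−i].
r[1] = 3
r[2] = 10
r[3] = 16
r[4] = 20  (first piece 2, then r[2]=10)
r[5] = 26  (first piece 2, then r[3]=16)
r[6] = 33
r[7] = 36  (first piece 1, then r[6]=33)
r[8] = 43  (first piece 2, then r[6]=33)
r[9] = 49  (first piece 3, then r[6]=33)
Maximum revenue is ¢49.
Now minimize piece count subject to staying optimal: for each k, pieces[k] = 1 + min over i with p[i]+r[k−i]=r[k] of pieces[k−i].
pieces[6] = 1
pieces[7] = 2
pieces[8] = 2
pieces[9] = 2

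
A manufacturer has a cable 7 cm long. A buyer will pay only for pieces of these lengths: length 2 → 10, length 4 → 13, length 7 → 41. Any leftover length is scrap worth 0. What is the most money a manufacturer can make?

41

Build r[k] bottom-up: r[k] = max over allowed piece i of (p[i] + r[k−i]).
r[1] = 0
r[2] = 10
r[3] = 10
r[4] = max(10+10, 13+0) = 20
r[5] = max(10+10, 13+0) = 20
r[6] = max(10+20, 13+10) = 30
r[7] = max(10+20, 13+10, 41+0) = 41
One optimal cutting: 7 → 41.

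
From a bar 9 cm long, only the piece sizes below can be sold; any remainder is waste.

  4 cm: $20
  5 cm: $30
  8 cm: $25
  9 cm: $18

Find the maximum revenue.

50

Build r[k] bottom-up: r[k] = max over allowed piece i of (p[i] + r[k−i]).
r[1] = 0
r[2] = 0
r[3] = 0
r[4] = 20
r[5] = max(20+0, 30+0) = 30
r[6] = max(20+0, 30+0) = 30
r[7] = max(20+0, 30+0) = 30
r[8] = max(20+20, 30+0, 25+0) = 40
r[9] = max(20+30, 30+20, 25+0, 18+0) = 50
One optimal cutting: 5 + 4 → $50.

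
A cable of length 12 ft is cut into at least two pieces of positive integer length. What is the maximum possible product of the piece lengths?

81

Fill P[k] for k=2..12: at each k try every first piece i and multiply by the better of (k−i) uncut or P[k−i].
P[2] = 1·max(1,0) = 1·1 = 1
P[3] = 1·max(2,1) = 1·2 = 2
P[4] = 2·max(2,1) = 2·2 = 4
P[5] = 2·max(3,2) = 2·3 = 6
P[6] = 3·max(3,2) = 3·3 = 9
P[7] = 2·max(5,6) = 2·6 = 12
P[8] = 2·max(6,9) = 2·9 = 18
P[9] = 3·max(6,9) = 3·9 = 27
P[10] = 2·max(8,18) = 2·18 = 36
P[11] = 2·max(9,27) = 2·27 = 54
P[12] = 3·max(9,27) = 3·27 = 81
One optimal split: 3 + 3 + 3 + 3; product 3·3·3·3 = 81.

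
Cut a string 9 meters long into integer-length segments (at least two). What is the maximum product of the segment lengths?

Define P[k] = max over 1≤i<k of i · max(k−i, P[k−i]); the inner max lets the remainder stay uncut if that's better.
P[2] = 1·max(1,0) = 1·1 = 1
P[3] = max(1·2, 2·1) = 2
P[4] = max(1·3, 2·2, 3·1) = 4
P[5] = max(1·4, 2·3, 3·2, 4·1) = 6
P[6] = max(1·6, 2·4, 3·3, 4·2, 5·1) = 9
P[7] = max(1·9, 2·6, 3·4, 4·3, 5·2, 6·1) = 12
P[8] = max(1·12, 2·9, 3·6, …, 6·2, 7·1) = 18
P[9] = max(1·18, 2·12, 3·9, …, 7·2, 8·1) = 27
One optimal split: 3 + 3 + 3; product 3·3·3 = 27.

27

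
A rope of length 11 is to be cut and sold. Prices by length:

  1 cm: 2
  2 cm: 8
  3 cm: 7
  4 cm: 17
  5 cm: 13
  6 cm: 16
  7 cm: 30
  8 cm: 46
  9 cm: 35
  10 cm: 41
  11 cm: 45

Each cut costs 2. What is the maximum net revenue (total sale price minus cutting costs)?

52

Build net[k] bottom-up: net[k] = max over allowed piece i of (p[i] + net[k−i]) − 2 per cut.
net[1] = 2
net[2] = max(2+2-2, 8+0) = 8
net[3] = max(2+8-2, 8+2-2, 7+0) = 8
net[4] = max(2+8-2, 8+8-2, 7+2-2, 17+0) = 17
net[5] = max(2+17-2, 8+8-2, 7+8-2, 17+2-2, 13+0) = 17
net[6] = max(2+17-2, 8+17-2, 7+8-2, 17+8-2, 13+2-2, 16+0) = 23
net[7] = max(2+23-2, 8+17-2, 7+17-2, …, 16+2-2, 30+0) = 30
net[8] = max(2+30-2, 8+23-2, 7+17-2, …, 30+2-2, 46+0) = 46
net[9] = max(2+46-2, 8+30-2, 7+23-2, …, 46+2-2, 35+0) = 46
net[10] = max(2+46-2, 8+46-2, 7+30-2, …, 35+2-2, 41+0) = 52
net[11] = max(2+52-2, 8+46-2, 7+46-2, …, 41+2-2, 45+0) = 52
One optimal plan: pieces 8 + 2 + 1 (2 cuts) → 56 − 4 = 52.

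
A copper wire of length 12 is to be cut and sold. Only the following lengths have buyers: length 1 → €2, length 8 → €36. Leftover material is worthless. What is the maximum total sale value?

Let f[k] be the best obtainable value from length k. For each k, try every first piece i and keep the best of price[i] + f[k−i].
f[1] = 2
f[2] = 4  (first piece 1, then f[1]=2)
f[3] = 6  (first piece 1, then f[2]=4)
f[4] = 8  (first piece 1, then f[3]=6)
f[5] = 10  (first piece 1, then f[4]=8)
f[6] = 12  (first piece 1, then f[5]=10)
f[7] = 14  (first piece 1, then f[6]=12)
f[8] = 36
f[9] = 38  (first piece 1, then f[8]=36)
f[10] = 40  (first piece 1, then f[9]=38)
f[11] = 42  (first piece 1, then f[10]=40)
f[12] = 44  (first piece 1, then f[11]=42)
One optimal cutting: 8 + 1 + 1 + 1 + 1 → €44.

44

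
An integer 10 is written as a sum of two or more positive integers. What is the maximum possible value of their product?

Fill m[k] for k=2..10: at each k try every first piece i and multiply by the better of (k−i) uncut or m[k−i].
Small cases: m[2]=1, m[3]=2, m[4]=4, m[5]=6.
m[6] = 3*max(3,2) = 3*3 = 9
m[7] = 2*max(5,6) = 2*6 = 12
m[8] = 2*max(6,9) = 2*9 = 18
m[9] = 3*max(6,9) = 3*9 = 27
m[10] = 2*max(8,18) = 2*18 = 36
One optimal split: 3 + 3 + 2 + 2; product 3*3*2*2 = 36.

36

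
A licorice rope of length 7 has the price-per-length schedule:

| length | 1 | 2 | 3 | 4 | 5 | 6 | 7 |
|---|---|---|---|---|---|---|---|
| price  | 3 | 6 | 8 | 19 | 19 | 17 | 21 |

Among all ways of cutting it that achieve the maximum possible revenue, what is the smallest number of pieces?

3

Consider every possible first cut. r[k] is the best of p[i]+r[k−i] over all sellable i≤k.
r[1] = 3
r[2] = max(3+3, 6+0) = 6
r[3] = max(3+6, 6+3, 8+0) = 9
r[4] = max(3+9, 6+6, 8+3, 19+0) = 19
r[5] = max(3+19, 6+9, 8+6, 19+3, 19+0) = 22
r[6] = max(3+22, 6+19, 8+9, 19+6, 19+3, 17+0) = 25
r[7] = max(3+25, 6+22, 8+19, …, 17+3, 21+0) = 28
Maximum revenue is ¢28.
Now minimize piece count subject to staying optimal: for each k, pieces[k] = 1 + min over i with p[i]+r[k−i]=r[k] of pieces[k−i].
pieces[4] = 1
pieces[5] = 2
pieces[6] = 2
pieces[7] = 3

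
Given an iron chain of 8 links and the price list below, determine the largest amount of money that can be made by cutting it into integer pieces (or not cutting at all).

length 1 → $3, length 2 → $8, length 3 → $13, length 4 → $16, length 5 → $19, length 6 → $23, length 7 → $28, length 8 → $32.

34

Let R[k] be the best obtainable value from length k. For each k, try every first piece i and keep the best of price[i] + R[k−i].
R[1] = 3
R[2] = max(3+3, 8+0) = 8
R[3] = max(3+8, 8+3, 13+0) = 13
R[4] = max(3+13, 8+8, 13+3, 16+0) = 16
R[5] = max(3+16, 8+13, 13+8, 16+3, 19+0) = 21
R[6] = max(3+21, 8+16, 13+13, 16+8, 19+3, 23+0) = 26
R[7] = max(3+26, 8+21, 13+16, …, 23+3, 28+0) = 29
R[8] = max(3+29, 8+26, 13+21, …, 28+3, 32+0) = 34
One optimal cutting: 3 + 3 + 2 → $13 + $13 + $8 = $34.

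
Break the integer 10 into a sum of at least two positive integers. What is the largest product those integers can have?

Let prod[k] be the best product for length k (with at least one cut). For each first piece i, the rest contributes max(k−i, prod[k−i]).
prod[2] = 1×max(1,0) = 1×1 = 1
prod[3] = 1×max(2,1) = 1×2 = 2
prod[4] = 2×max(2,1) = 2×2 = 4
prod[5] = 2×max(3,2) = 2×3 = 6
prod[6] = 3×max(3,2) = 3×3 = 9
prod[7] = 2×max(5,6) = 2×6 = 12
prod[8] = 2×max(6,9) = 2×9 = 18
prod[9] = 3×max(6,9) = 3×9 = 27
prod[10] = 2×max(8,18) = 2×18 = 36
One optimal split: 3 + 3 + 2 + 2; product 3×3×2×2 = 36.

36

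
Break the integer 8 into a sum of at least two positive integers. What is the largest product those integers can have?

Let P[k] be the best product for length k (with at least one cut). For each first piece i, the rest contributes max(k−i, P[k−i]).
P[2] = 1·max(1,0) = 1·1 = 1
P[3] = 1·max(2,1) = 1·2 = 2
P[4] = 2·max(2,1) = 2·2 = 4
P[5] = 2·max(3,2) = 2·3 = 6
P[6] = 3·max(3,2) = 3·3 = 9
P[7] = 2·max(5,6) = 2·6 = 12
P[8] = 2·max(6,9) = 2·9 = 18
One optimal split: 3 + 3 + 2; product 3·3·2 = 18.

18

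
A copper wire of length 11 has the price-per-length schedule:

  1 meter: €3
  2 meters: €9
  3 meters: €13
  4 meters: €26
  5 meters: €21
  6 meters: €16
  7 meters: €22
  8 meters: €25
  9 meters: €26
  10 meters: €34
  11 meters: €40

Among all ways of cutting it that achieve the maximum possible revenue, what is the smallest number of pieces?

Consider every possible first cut. r[k] is the best of p[i]+r[k−i] over all sellable i≤k.
r[1] = 3
r[2] = max(3+3, 9+0) = 9
r[3] = max(3+9, 9+3, 13+0) = 13
r[4] = max(3+13, 9+9, 13+3, 26+0) = 26
r[5] = max(3+26, 9+13, 13+9, 26+3, 21+0) = 29
r[6] = max(3+29, 9+26, 13+13, 26+9, 21+3, 16+0) = 35
r[7] = max(3+35, 9+29, 13+26, …, 16+3, 22+0) = 39
r[8] = max(3+39, 9+35, 13+29, …, 22+3, 25+0) = 52
r[9] = max(3+52, 9+39, 13+35, …, 25+3, 26+0) = 55
r[10] = max(3+55, 9+52, 13+39, …, 26+3, 34+0) = 61
r[11] = max(3+61, 9+55, 13+52, …, 34+3, 40+0) = 65
Maximum revenue is €65.
Now minimize piece count subject to staying optimal: for each k, pieces[k] = 1 + min over i with p[i]+r[k−i]=r[k] of pieces[k−i].
pieces[8] = 2
pieces[9] = 3
pieces[10] = 3
pieces[11] = 3

3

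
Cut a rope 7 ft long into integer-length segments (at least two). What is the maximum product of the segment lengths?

12

Define g[k] = max over 1≤i<k of i · max(k−i, g[k−i]); the inner max lets the remainder stay uncut if that's better.
g[2] = 1*max(1,0) = 1*1 = 1
g[3] = 1*max(2,1) = 1*2 = 2
g[4] = 2*max(2,1) = 2*2 = 4
g[5] = 2*max(3,2) = 2*3 = 6
g[6] = 3*max(3,2) = 3*3 = 9
g[7] = 2*max(5,6) = 2*6 = 12
One optimal split: 3 + 2 + 2; product 3*2*2 = 12.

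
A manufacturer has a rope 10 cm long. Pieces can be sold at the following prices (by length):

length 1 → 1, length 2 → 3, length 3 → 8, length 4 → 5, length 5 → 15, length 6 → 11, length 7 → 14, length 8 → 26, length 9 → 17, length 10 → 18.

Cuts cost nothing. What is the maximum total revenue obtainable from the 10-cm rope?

Let best[k] be the best obtainable value from length k. For each k, try every first piece i and keep the best of price[i] + best[k−i].
best[1] = 1
best[2] = 3
best[3] = 8
best[4] = 9  (first piece 1, then best[3]=8)
best[5] = 15
best[6] = 16  (first piece 1, then best[5]=15)
best[7] = 18  (first piece 2, then best[5]=15)
best[8] = 26
best[9] = 27  (first piece 1, then best[8]=26)
best[10] = 30  (first piece 5, then best[5]=15)
One optimal cutting: 5 + 5 → 15 + 15 = 30.

30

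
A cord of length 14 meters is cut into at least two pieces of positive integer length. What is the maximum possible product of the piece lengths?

Fill f[k] for k=2..14: at each k try every first piece i and multiply by the better of (k−i) uncut or f[k−i].
Small cases: f[2]=1, f[3]=2, f[4]=4, f[5]=6, f[6]=9, f[7]=12.
f[8] = 2×max(6,9) = 2×9 = 18
f[9] = 3×max(6,9) = 3×9 = 27
f[10] = 2×max(8,18) = 2×18 = 36
f[11] = 2×max(9,27) = 2×27 = 54
f[12] = 3×max(9,27) = 3×27 = 81
f[13] = 2×max(11,54) = 2×54 = 108
f[14] = 2×max(12,81) = 2×81 = 162
One optimal split: 3 + 3 + 3 + 3 + 2; product 3×3×3×3×2 = 162.

162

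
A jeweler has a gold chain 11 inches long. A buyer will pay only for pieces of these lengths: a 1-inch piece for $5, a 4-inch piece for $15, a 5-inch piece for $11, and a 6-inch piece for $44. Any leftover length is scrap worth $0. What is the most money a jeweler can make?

Consider every possible first cut. r[k] is the best of p[i]+r[k−i] over all sellable i≤k.
r[1] = 5
r[2] = 10  (first piece 1, then r[1]=5)
r[3] = 15  (first piece 1, then r[2]=10)
r[4] = max(5+15, 15+0) = 20
r[5] = max(5+20, 15+5, 11+0) = 25
r[6] = max(5+25, 15+10, 11+5, 44+0) = 44
r[7] = max(5+44, 15+15, 11+10, 44+5) = 49
r[8] = max(5+49, 15+20, 11+15, 44+10) = 54
r[9] = max(5+54, 15+25, 11+20, 44+15) = 59
r[10] = max(5+59, 15+44, 11+25, 44+20) = 64
r[11] = max(5+64, 15+49, 11+44, 44+25) = 69
One optimal cutting: 6 + 1 + 1 + 1 + 1 + 1 → $69.

69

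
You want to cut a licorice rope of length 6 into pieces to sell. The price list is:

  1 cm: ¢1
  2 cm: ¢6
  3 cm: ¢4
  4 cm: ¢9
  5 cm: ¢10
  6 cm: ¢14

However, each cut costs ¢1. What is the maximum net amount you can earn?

16

Consider every possible first cut. v[k] is the best of p[i]+v[k−i] over all sellable i≤k, charging 1 whenever i<k.
v[1] = 1
v[2] = 6
v[3] = 6  (first piece 1, then v[2]=6)
v[4] = 11  (first piece 2, then v[2]=6)
v[5] = 11  (first piece 1, then v[4]=11)
v[6] = 16  (first piece 2, then v[4]=11)
One optimal plan: pieces 2 + 2 + 2 (2 cuts) → ¢18 − ¢2 = ¢16.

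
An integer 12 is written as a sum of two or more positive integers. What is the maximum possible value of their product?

81

Define m[k] = max over 1≤i<k of i · max(k−i, m[k−i]); the inner max lets the remainder stay uncut if that's better.
Small cases: m[2]=1, m[3]=2, m[4]=4, m[5]=6, m[6]=9, m[7]=12.
m[8] = 2*max(6,9) = 2*9 = 18
m[9] = 3*max(6,9) = 3*9 = 27
m[10] = 2*max(8,18) = 2*18 = 36
m[11] = 2*max(9,27) = 2*27 = 54
m[12] = 3*max(9,27) = 3*27 = 81
One optimal split: 3 + 3 + 3 + 3; product 3*3*3*3 = 81.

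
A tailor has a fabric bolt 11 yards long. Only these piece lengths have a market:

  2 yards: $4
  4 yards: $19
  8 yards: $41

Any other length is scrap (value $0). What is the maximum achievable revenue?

45

Build f[k] bottom-up: f[k] = max over allowed piece i of (p[i] + f[k−i]).
f[1] = 0
f[2] = 4
f[3] = 4
f[4] = max(4+4, 19+0) = 19
f[5] = max(4+4, 19+0) = 19
f[6] = max(4+19, 19+4) = 23
f[7] = max(4+19, 19+4) = 23
f[8] = max(4+23, 19+19, 41+0) = 41
f[9] = max(4+23, 19+19, 41+0) = 41
f[10] = max(4+41, 19+23, 41+4) = 45
f[11] = max(4+41, 19+23, 41+4) = 45
One optimal cutting: pieces 8 + 2 with 1 yard of scrap → $45.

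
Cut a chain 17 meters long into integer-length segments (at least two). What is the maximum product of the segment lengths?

486

Define prod[k] = max over 1≤i<k of i · max(k−i, prod[k−i]); the inner max lets the remainder stay uncut if that's better.
prod[2] = 1*max(1,0) = 1*1 = 1
prod[3] = 1*max(2,1) = 1*2 = 2
prod[4] = 2*max(2,1) = 2*2 = 4
prod[5] = 2*max(3,2) = 2*3 = 6
prod[6] = 3*max(3,2) = 3*3 = 9
prod[7] = 2*max(5,6) = 2*6 = 12
prod[8] = 2*max(6,9) = 2*9 = 18
prod[9] = 3*max(6,9) = 3*9 = 27
prod[10] = 2*max(8,18) = 2*18 = 36
prod[11] = 2*max(9,27) = 2*27 = 54
prod[12] = 3*max(9,27) = 3*27 = 81
prod[13] = 2*max(11,54) = 2*54 = 108
prod[14] = 2*max(12,81) = 2*81 = 162
prod[15] = 3*max(12,81) = 3*81 = 243
prod[16] = 2*max(14,162) = 2*162 = 324
prod[17] = 2*max(15,243) = 2*243 = 486
One optimal split: 3 + 3 + 3 + 3 + 3 + 2; product 3*3*3*3*3*2 = 486.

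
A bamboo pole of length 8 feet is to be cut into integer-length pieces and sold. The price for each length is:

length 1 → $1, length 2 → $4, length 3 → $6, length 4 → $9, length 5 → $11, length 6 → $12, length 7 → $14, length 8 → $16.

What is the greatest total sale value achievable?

18

Consider every possible first cut. r[k] is the best of p[i]+r[k−i] over all sellable i≤k.
r[1] = 1
r[2] = max(1+1, 4+0) = 4
r[3] = max(1+4, 4+1, 6+0) = 6
r[4] = max(1+6, 4+4, 6+1, 9+0) = 9
r[5] = max(1+9, 4+6, 6+4, 9+1, 11+0) = 11
r[6] = max(1+11, 4+9, 6+6, 9+4, 11+1, 12+0) = 13
r[7] = max(1+13, 4+11, 6+9, …, 12+1, 14+0) = 15
r[8] = max(1+15, 4+13, 6+11, …, 14+1, 16+0) = 18
One optimal cutting: 4 + 4 → $9 + $9 = $18.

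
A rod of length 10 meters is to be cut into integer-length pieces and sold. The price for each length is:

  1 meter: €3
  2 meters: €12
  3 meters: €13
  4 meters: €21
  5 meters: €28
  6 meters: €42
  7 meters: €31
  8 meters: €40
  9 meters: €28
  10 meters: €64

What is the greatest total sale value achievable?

66

Consider every possible first cut. r[k] is the best of p[i]+r[k−i] over all sellable i≤k.
r[1] = 3
r[2] = max(3+3, 12+0) = 12
r[3] = max(3+12, 12+3, 13+0) = 15
r[4] = max(3+15, 12+12, 13+3, 21+0) = 24
r[5] = max(3+24, 12+15, 13+12, 21+3, 28+0) = 28
r[6] = max(3+28, 12+24, 13+15, 21+12, 28+3, 42+0) = 42
r[7] = max(3+42, 12+28, 13+24, …, 42+3, 31+0) = 45
r[8] = max(3+45, 12+42, 13+28, …, 31+3, 40+0) = 54
r[9] = max(3+54, 12+45, 13+42, …, 40+3, 28+0) = 57
r[10] = max(3+57, 12+54, 13+45, …, 28+3, 64+0) = 66
One optimal cutting: 6 + 2 + 2 → €42 + €12 + €12 = €66.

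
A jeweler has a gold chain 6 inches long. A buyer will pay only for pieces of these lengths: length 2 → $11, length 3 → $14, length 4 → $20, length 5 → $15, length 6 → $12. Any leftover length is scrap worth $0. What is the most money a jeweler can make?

33

Let best[k] be the best obtainable value from length k. For each k, try every first piece i and keep the best of price[i] + best[k−i].
best[1] = 0
best[2] = 11
best[3] = max(11+0, 14+0) = 14
best[4] = max(11+11, 14+0, 20+0) = 22
best[5] = max(11+14, 14+11, 20+0, 15+0) = 25
best[6] = max(11+22, 14+14, 20+11, 15+0, 12+0) = 33
One optimal cutting: 2 + 2 + 2 → $33.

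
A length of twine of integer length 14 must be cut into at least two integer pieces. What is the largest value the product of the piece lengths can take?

Fill prod[k] for k=2..14: at each k try every first piece i and multiply by the better of (k−i) uncut or prod[k−i].
prod[2] = 1·max(1,0) = 1·1 = 1
prod[3] = max(1·2, 2·1) = 2
prod[4] = max(1·3, 2·2, 3·1) = 4
prod[5] = max(1·4, 2·3, 3·2, 4·1) = 6
prod[6] = max(1·6, 2·4, 3·3, 4·2, 5·1) = 9
prod[7] = max(1·9, 2·6, 3·4, 4·3, 5·2, 6·1) = 12
prod[8] = max(1·12, 2·9, 3·6, …, 6·2, 7·1) = 18
prod[9] = max(1·18, 2·12, 3·9, …, 7·2, 8·1) = 27
prod[10] = max(1·27, 2·18, 3·12, …, 8·2, 9·1) = 36
prod[11] = max(1·36, 2·27, 3·18, …, 9·2, 10·1) = 54
prod[12] = max(1·54, 2·36, 3·27, …, 10·2, 11·1) = 81
prod[13] = max(1·81, 2·54, 3·36, …, 11·2, 12·1) = 108
prod[14] = max(1·108, 2·81, 3·54, …, 12·2, 13·1) = 162
One optimal split: 3 + 3 + 3 + 3 + 2; product 3·3·3·3·2 = 162.

162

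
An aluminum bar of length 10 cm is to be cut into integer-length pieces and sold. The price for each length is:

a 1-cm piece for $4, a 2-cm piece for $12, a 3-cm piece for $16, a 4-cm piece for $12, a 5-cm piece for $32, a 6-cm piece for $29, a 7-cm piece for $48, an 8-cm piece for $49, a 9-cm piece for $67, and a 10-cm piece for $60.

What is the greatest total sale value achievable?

71

Consider every possible first cut. best[k] is the best of p[i]+best[k−i] over all sellable i≤k.
best[1] = 4
best[2] = max(4+4, 12+0) = 12
best[3] = max(4+12, 12+4, 16+0) = 16
best[4] = max(4+16, 12+12, 16+4, 12+0) = 24
best[5] = max(4+24, 12+16, 16+12, 12+4, 32+0) = 32
best[6] = max(4+32, 12+24, 16+16, 12+12, 32+4, 29+0) = 36
best[7] = max(4+36, 12+32, 16+24, …, 29+4, 48+0) = 48
best[8] = max(4+48, 12+36, 16+32, …, 48+4, 49+0) = 52
best[9] = max(4+52, 12+48, 16+36, …, 49+4, 67+0) = 67
best[10] = max(4+67, 12+52, 16+48, …, 67+4, 60+0) = 71
One optimal cutting: 9 + 1 → $67 + $4 = $71.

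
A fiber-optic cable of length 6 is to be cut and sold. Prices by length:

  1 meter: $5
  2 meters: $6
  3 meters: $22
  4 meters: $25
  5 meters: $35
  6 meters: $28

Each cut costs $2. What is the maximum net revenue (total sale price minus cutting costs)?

Build r[k] bottom-up: r[k] = max over allowed piece i of (p[i] + r[k−i]) − 2 per cut.
r[1] = 5
r[2] = max(5+5-2, 6+0) = 8
r[3] = max(5+8-2, 6+5-2, 22+0) = 22
r[4] = max(5+22-2, 6+8-2, 22+5-2, 25+0) = 25
r[5] = max(5+25-2, 6+22-2, 22+8-2, 25+5-2, 35+0) = 35
r[6] = max(5+35-2, 6+25-2, 22+22-2, 25+8-2, 35+5-2, 28+0) = 42
One optimal plan: pieces 3 + 3 (1 cut) → $44 − $2 = $42.

42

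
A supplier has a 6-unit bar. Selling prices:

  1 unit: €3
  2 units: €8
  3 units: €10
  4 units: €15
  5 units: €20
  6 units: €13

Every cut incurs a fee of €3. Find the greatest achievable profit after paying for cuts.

Build r[k] bottom-up: r[k] = max over allowed piece i of (p[i] + r[k−i]) − 3 per cut.
r[1] = 3
r[2] = 8
r[3] = 10
r[4] = 15
r[5] = 20
r[6] = 20  (first piece 1, then r[5]=20)
One optimal plan: pieces 5 + 1 (1 cut) → €23 − €3 = €20.

20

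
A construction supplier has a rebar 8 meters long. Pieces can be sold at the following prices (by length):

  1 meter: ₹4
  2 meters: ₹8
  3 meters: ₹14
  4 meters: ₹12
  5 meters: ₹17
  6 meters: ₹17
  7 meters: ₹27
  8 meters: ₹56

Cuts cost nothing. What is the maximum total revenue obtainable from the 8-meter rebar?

Let R[k] be the best obtainable value from length k. For each k, try every first piece i and keep the best of price[i] + R[k−i].
R[1] = 4
R[2] = 8  (first piece 1, then R[1]=4)
R[3] = 14
R[4] = 18  (first piece 1, then R[3]=14)
R[5] = 22  (first piece 1, then R[4]=18)
R[6] = 28  (first piece 3, then R[3]=14)
R[7] = 32  (first piece 1, then R[6]=28)
R[8] = 56
Best is to sell the whole 8-meter piece uncut for ₹56.

56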